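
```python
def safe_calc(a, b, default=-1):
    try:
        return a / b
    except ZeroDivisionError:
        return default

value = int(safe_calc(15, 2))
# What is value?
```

Step-by-step execution trace:
1. `safe_calc(15, 2)` enters try: `return 15 / 2` → returns 7.5. No exception raised.
2. `except ZeroDivisionError` is skipped.
3. `int(7.5)` → 7 → value = 7.
Result: 7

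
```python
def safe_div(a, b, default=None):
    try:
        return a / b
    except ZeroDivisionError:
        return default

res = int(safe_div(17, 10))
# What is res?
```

Step-by-step execution trace:
1. `safe_div(17, 10)` enters try: `return 17 / 10` → returns 1.7. No exception raised.
2. `except ZeroDivisionError` is skipped.
3. `int(1.7)` → 1 → res = 1.
Result: 1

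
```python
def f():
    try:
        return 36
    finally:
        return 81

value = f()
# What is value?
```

Step-by-step execution trace:
1. `f()` enters try: `return 36` sets pending return value 36.
2. Before returning, `finally: return 81` runs and overrides the pending return.
3. f() returns 81 → value = 81.
Result: 81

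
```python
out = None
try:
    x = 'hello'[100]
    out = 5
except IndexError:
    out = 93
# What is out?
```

Step-by-step execution trace:
1. `x = 'hello'[100]` raises IndexError.
2. `out = 5` is not reached.
3. `except IndexError` matches → out = 93.
Result: 93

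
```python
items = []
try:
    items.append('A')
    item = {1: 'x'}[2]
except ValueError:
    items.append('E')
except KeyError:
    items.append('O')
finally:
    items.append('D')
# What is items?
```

Step-by-step execution trace:
1. try: `items.append('A')` → items = ['A'].
2. `item = {1: 'x'}[2]` raises KeyError.
3. `except ValueError` does not match KeyError; skipped.
4. `except KeyError` matches → `items.append('O')` → items = ['A', 'O'].
5. finally always runs: `items.append('D')` → items = ['A', 'O', 'D'].
Result: ['A', 'O', 'D']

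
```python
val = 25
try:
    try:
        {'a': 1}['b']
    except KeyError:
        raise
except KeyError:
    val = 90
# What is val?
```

Step-by-step execution trace:
1. Inner try: `{'a': 1}['b']` raises KeyError.
2. Inner `except KeyError` matches; bare `raise` re-raises the same KeyError.
3. Outer `except KeyError` matches → val = 90.
Result: 90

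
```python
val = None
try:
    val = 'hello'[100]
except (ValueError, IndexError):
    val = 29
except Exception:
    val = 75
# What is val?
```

Step-by-step execution trace:
1. `val = 'hello'[100]` raises IndexError.
2. `except (ValueError, IndexError)` matches (IndexError is in the tuple) → val = 29.
3. `except Exception` is not reached.
Result: 29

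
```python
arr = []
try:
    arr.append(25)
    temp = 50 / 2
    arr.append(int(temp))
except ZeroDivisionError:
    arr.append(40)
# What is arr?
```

Step-by-step execution trace:
1. try: `arr.append(25)` → arr = [25].
2. `temp = 50 / 2` → temp = 25.0. No exception raised.
3. `arr.append(int(temp))` → arr = [25, 25].
4. `except ZeroDivisionError` is skipped (no exception was raised).
Result: [25, 25]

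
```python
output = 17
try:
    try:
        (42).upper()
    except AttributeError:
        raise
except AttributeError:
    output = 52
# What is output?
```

Step-by-step execution trace:
1. Inner try: `(42).upper()` raises AttributeError.
2. Inner `except AttributeError` matches; bare `raise` re-raises the same AttributeError.
3. Outer `except AttributeError` matches → output = 52.
Result: 52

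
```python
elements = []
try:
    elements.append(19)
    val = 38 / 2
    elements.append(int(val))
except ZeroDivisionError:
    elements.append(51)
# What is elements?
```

Step-by-step execution trace:
1. try: `elements.append(19)` → elements = [19].
2. `val = 38 / 2` → val = 19.0. No exception raised.
3. `elements.append(int(val))` → elements = [19, 19].
4. `except ZeroDivisionError` is skipped (no exception was raised).
Result: [19, 19]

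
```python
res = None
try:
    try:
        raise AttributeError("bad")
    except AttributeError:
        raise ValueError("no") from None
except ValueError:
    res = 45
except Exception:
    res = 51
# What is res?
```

Step-by-step execution trace:
1. Inner try raises AttributeError; inner `except AttributeError` catches it.
2. `raise ValueError(...) from None` raises ValueError (from None suppresses __context__, but the active exception is still ValueError).
3. Outer `except ValueError` matches → res = 45.
4. `except Exception` is not reached.
Result: 45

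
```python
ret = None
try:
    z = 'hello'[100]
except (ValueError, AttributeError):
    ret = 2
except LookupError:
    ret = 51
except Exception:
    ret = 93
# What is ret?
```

Step-by-step execution trace:
1. `z = 'hello'[100]` raises IndexError.
2. `except (ValueError, AttributeError)` does not match IndexError; skipped.
3. `except LookupError` matches (IndexError is a subclass of LookupError) → ret = 51.
4. `except Exception` is not reached.
Result: 51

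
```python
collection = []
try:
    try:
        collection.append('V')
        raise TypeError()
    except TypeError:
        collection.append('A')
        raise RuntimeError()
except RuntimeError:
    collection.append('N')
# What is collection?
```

Step-by-step execution trace:
1. Inner try: `collection.append('V')` → collection = ['V'].
2. `raise TypeError()` raises TypeError.
3. Inner `except TypeError` matches → `collection.append('A')` → collection = ['V', 'A'].
4. `raise RuntimeError()` raises RuntimeError; propagates to outer try.
5. Outer `except RuntimeError` matches → `collection.append('N')` → collection = ['V', 'A', 'N'].
Result: ['V', 'A', 'N']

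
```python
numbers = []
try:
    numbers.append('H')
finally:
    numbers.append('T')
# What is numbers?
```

Step-by-step execution trace:
1. try: `numbers.append('H')` → numbers = ['H'].
2. The try body completes without raising.
3. finally always runs: `numbers.append('T')` → numbers = ['H', 'T'].
Result: ['H', 'T']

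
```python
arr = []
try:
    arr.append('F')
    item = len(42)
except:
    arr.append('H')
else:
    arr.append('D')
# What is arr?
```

Step-by-step execution trace:
1. try: `arr.append('F')` → arr = ['F'].
2. `item = len(42)` raises TypeError.
3. bare `except` matches → `arr.append('H')` → arr = ['F', 'H'].
4. `else` is skipped (an exception was raised).
Result: ['F', 'H']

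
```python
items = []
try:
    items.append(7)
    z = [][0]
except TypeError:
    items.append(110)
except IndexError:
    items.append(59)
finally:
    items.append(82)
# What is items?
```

Step-by-step execution trace:
1. try: `items.append(7)` → items = [7].
2. `z = [][0]` raises IndexError.
3. `except TypeError` does not match IndexError; skipped.
4. `except IndexError` matches → `items.append(59)` → items = [7, 59].
5. finally always runs: `items.append(82)` → items = [7, 59, 82].
Result: [7, 59, 82]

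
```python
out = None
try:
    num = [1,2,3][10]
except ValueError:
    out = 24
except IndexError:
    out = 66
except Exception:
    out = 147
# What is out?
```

Step-by-step execution trace:
1. `num = [1,2,3][10]` raises IndexError.
2. `except ValueError` does not match IndexError; skipped.
3. `except IndexError` matches → out = 66.
4. Remaining except clauses are skipped.
Result: 66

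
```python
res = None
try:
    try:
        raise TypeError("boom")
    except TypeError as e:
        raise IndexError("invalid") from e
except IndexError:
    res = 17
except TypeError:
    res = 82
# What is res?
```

Step-by-step execution trace:
1. Inner try raises TypeError; inner `except TypeError as e` catches it.
2. `raise IndexError(...) from e` raises IndexError (TypeError is attached as __cause__, but only IndexError is active).
3. Outer `except IndexError` matches → res = 17.
4. `except TypeError` is not reached.
Result: 17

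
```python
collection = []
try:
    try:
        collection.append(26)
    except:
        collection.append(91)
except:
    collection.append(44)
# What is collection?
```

Step-by-step execution trace:
1. Inner try: `collection.append(26)` → collection = [26]. No exception raised.
2. Inner `except` is skipped.
3. Inner try completes normally; outer `except` is skipped.
Result: [26]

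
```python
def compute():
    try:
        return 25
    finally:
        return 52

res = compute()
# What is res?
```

Step-by-step execution trace:
1. `compute()` enters try: `return 25` sets pending return value 25.
2. Before returning, `finally: return 52` runs and overrides the pending return.
3. compute() returns 52 → res = 52.
Result: 52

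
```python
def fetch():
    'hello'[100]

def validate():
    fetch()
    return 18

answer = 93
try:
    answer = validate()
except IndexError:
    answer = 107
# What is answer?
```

Step-by-step execution trace:
1. answer starts at 93.
2. try: `validate()` calls `fetch()`.
3. `fetch()` evaluates `'hello'[100]`, which raises IndexError; it propagates through validate (uncaught).
4. `return 18` in validate is not reached; the assignment to answer does not complete.
5. `except IndexError` matches → answer = 107.
Result: 107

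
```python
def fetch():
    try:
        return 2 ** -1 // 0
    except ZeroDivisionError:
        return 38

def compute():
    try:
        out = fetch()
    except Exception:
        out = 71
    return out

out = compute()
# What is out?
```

Step-by-step execution trace:
1. `compute()` calls `fetch()`.
2. In fetch: `2 ** -1 // 0` raises ZeroDivisionError; `except ZeroDivisionError` catches it → returns 38.
3. In compute: `out = fetch()` → out = 38. No exception reaches compute.
4. `except Exception` is skipped; compute returns 38.
5. out = 38.
Result: 38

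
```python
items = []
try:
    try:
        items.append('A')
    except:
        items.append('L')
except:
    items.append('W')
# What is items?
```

Step-by-step execution trace:
1. Inner try: `items.append('A')` → items = ['A']. No exception raised.
2. Inner `except` is skipped.
3. Inner try completes normally; outer `except` is skipped.
Result: ['A']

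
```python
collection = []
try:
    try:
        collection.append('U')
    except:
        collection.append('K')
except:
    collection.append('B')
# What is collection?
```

Step-by-step execution trace:
1. Inner try: `collection.append('U')` → collection = ['U']. No exception raised.
2. Inner `except` is skipped.
3. Inner try completes normally; outer `except` is skipped.
Result: ['U']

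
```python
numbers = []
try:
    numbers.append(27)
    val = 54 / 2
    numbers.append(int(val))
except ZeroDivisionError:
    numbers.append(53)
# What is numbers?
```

Step-by-step execution trace:
1. try: `numbers.append(27)` → numbers = [27].
2. `val = 54 / 2` → val = 27.0. No exception raised.
3. `numbers.append(int(val))` → numbers = [27, 27].
4. `except ZeroDivisionError` is skipped (no exception was raised).
Result: [27, 27]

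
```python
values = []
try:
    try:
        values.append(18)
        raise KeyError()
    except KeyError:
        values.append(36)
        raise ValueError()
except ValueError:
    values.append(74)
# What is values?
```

Step-by-step execution trace:
1. Inner try: `values.append(18)` → values = [18].
2. `raise KeyError()` raises KeyError.
3. Inner `except KeyError` matches → `values.append(36)` → values = [18, 36].
4. `raise ValueError()` raises ValueError; propagates to outer try.
5. Outer `except ValueError` matches → `values.append(74)` → values = [18, 36, 74].
Result: [18, 36, 74]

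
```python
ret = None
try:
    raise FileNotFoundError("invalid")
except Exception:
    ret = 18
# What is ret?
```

Step-by-step execution trace:
1. `raise FileNotFoundError(...)` raises FileNotFoundError.
2. `except Exception` matches (FileNotFoundError is a subclass of Exception) → ret = 18.
Result: 18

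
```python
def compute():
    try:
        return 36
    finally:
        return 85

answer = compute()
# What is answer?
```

Step-by-step execution trace:
1. `compute()` enters try: `return 36` sets pending return value 36.
2. Before returning, `finally: return 85` runs and overrides the pending return.
3. compute() returns 85 → answer = 85.
Result: 85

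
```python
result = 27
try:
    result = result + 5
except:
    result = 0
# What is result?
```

Step-by-step execution trace:
1. result starts at 27.
2. try: `result = result + 5` → result = 32. No exception raised.
3. `except` is skipped.
Result: 32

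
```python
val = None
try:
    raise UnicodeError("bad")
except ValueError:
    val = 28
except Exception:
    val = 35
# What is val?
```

Step-by-step execution trace:
1. `raise UnicodeError(...)` raises UnicodeError.
2. `except ValueError` matches (UnicodeError is a subclass of ValueError) → val = 28.
3. `except Exception` is not reached.
Result: 28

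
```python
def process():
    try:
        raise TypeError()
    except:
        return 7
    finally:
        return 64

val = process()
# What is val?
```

Step-by-step execution trace:
1. `process()` enters try: `raise TypeError()` raises TypeError.
2. bare `except` matches → `return 7` sets pending return value 7.
3. Before returning, `finally: return 64` runs and overrides the pending return.
4. process() returns 64 → val = 64.
Result: 64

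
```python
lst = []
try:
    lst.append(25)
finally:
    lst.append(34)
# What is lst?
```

Step-by-step execution trace:
1. try: `lst.append(25)` → lst = [25].
2. The try body completes without raising.
3. finally always runs: `lst.append(34)` → lst = [25, 34].
Result: [25, 34]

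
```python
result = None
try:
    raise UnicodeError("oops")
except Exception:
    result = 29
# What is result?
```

Step-by-step execution trace:
1. `raise UnicodeError(...)` raises UnicodeError.
2. `except Exception` matches (UnicodeError is a subclass of Exception) → result = 29.
Result: 29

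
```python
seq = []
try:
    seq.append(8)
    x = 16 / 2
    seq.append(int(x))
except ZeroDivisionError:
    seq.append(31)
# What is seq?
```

Step-by-step execution trace:
1. try: `seq.append(8)` → seq = [8].
2. `x = 16 / 2` → x = 8.0. No exception raised.
3. `seq.append(int(x))` → seq = [8, 8].
4. `except ZeroDivisionError` is skipped (no exception was raised).
Result: [8, 8]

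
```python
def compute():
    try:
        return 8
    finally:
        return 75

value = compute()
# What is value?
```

Step-by-step execution trace:
1. `compute()` enters try: `return 8` sets pending return value 8.
2. Before returning, `finally: return 75` runs and overrides the pending return.
3. compute() returns 75 → value = 75.
Result: 75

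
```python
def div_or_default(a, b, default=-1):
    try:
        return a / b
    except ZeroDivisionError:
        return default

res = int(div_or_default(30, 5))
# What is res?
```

Step-by-step execution trace:
1. `div_or_default(30, 5)` enters try: `return 30 / 5` → returns 6.0. No exception raised.
2. `except ZeroDivisionError` is skipped.
3. `int(6.0)` → 6 → res = 6.
Result: 6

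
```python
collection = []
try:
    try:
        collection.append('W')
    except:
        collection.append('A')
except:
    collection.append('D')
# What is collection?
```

Step-by-step execution trace:
1. Inner try: `collection.append('W')` → collection = ['W']. No exception raised.
2. Inner `except` is skipped.
3. Inner try completes normally; outer `except` is skipped.
Result: ['W']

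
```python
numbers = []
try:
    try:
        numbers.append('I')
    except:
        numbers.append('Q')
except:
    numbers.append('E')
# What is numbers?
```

Step-by-step execution trace:
1. Inner try: `numbers.append('I')` → numbers = ['I']. No exception raised.
2. Inner `except` is skipped.
3. Inner try completes normally; outer `except` is skipped.
Result: ['I']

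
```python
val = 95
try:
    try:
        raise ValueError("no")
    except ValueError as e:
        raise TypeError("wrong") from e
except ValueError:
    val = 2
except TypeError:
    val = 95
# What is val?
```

Step-by-step execution trace:
1. Inner try raises ValueError; inner `except ValueError as e` catches it.
2. `raise TypeError(...) from e` raises TypeError (ValueError is attached as __cause__, but only TypeError is active).
3. Outer `except ValueError` does not match TypeError; skipped.
4. Outer `except TypeError` matches → val = 95.
Result: 95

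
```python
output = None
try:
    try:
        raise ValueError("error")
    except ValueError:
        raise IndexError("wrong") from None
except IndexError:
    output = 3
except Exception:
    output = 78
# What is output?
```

Step-by-step execution trace:
1. Inner try raises ValueError; inner `except ValueError` catches it.
2. `raise IndexError(...) from None` raises IndexError (from None suppresses __context__, but the active exception is still IndexError).
3. Outer `except IndexError` matches → output = 3.
4. `except Exception` is not reached.
Result: 3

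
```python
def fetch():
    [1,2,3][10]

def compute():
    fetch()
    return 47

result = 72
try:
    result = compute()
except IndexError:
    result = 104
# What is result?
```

Step-by-step execution trace:
1. result starts at 72.
2. try: `compute()` calls `fetch()`.
3. `fetch()` evaluates `[1,2,3][10]`, which raises IndexError; it propagates through compute (uncaught).
4. `return 47` in compute is not reached; the assignment to result does not complete.
5. `except IndexError` matches → result = 104.
Result: 104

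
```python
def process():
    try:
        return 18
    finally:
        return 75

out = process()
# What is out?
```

Step-by-step execution trace:
1. `process()` enters try: `return 18` sets pending return value 18.
2. Before returning, `finally: return 75` runs and overrides the pending return.
3. process() returns 75 → out = 75.
Result: 75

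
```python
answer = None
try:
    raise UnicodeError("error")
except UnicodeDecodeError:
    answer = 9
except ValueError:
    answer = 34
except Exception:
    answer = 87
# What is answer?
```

Step-by-step execution trace:
1. `raise UnicodeError(...)` raises UnicodeError.
2. `except UnicodeDecodeError` does not match (UnicodeError is not a subclass of UnicodeDecodeError); skipped.
3. `except ValueError` matches (UnicodeError is a subclass of ValueError) → answer = 34.
4. `except Exception` is not reached.
Result: 34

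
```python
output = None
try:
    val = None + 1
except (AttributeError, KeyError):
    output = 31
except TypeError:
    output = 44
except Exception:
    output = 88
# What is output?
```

Step-by-step execution trace:
1. `val = None + 1` raises TypeError.
2. `except (AttributeError, KeyError)` does not match TypeError; skipped.
3. `except TypeError` matches (exact type match) → output = 44.
4. `except Exception` is not reached.
Result: 44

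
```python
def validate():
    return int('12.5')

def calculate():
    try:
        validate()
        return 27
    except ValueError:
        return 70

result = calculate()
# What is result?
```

Step-by-step execution trace:
1. `calculate()` calls `validate()`.
2. `validate()` evaluates `int('12.5')`, which raises ValueError; it propagates to the caller.
3. `return 27` is not reached.
4. `except ValueError` in calculate matches → returns 70.
5. result = 70.
Result: 70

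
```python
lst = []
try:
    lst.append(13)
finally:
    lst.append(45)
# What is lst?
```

Step-by-step execution trace:
1. try: `lst.append(13)` → lst = [13].
2. The try body completes without raising.
3. finally always runs: `lst.append(45)` → lst = [13, 45].
Result: [13, 45]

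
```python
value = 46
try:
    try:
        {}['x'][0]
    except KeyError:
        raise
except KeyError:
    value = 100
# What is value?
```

Step-by-step execution trace:
1. Inner try: `{}['x'][0]` raises KeyError.
2. Inner `except KeyError` matches; bare `raise` re-raises the same KeyError.
3. Outer `except KeyError` matches → value = 100.
Result: 100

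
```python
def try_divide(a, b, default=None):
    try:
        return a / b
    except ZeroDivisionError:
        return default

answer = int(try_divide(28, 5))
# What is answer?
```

Step-by-step execution trace:
1. `try_divide(28, 5)` enters try: `return 28 / 5` → returns 5.6. No exception raised.
2. `except ZeroDivisionError` is skipped.
3. `int(5.6)` → 5 → answer = 5.
Result: 5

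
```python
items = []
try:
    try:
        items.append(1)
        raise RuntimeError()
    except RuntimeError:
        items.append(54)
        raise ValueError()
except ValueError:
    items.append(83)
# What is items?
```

Step-by-step execution trace:
1. Inner try: `items.append(1)` → items = [1].
2. `raise RuntimeError()` raises RuntimeError.
3. Inner `except RuntimeError` matches → `items.append(54)` → items = [1, 54].
4. `raise ValueError()` raises ValueError; propagates to outer try.
5. Outer `except ValueError` matches → `items.append(83)` → items = [1, 54, 83].
Result: [1, 54, 83]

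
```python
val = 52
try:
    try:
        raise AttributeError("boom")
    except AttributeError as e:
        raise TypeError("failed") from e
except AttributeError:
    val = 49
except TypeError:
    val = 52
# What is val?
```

Step-by-step execution trace:
1. Inner try raises AttributeError; inner `except AttributeError as e` catches it.
2. `raise TypeError(...) from e` raises TypeError (AttributeError is attached as __cause__, but only TypeError is active).
3. Outer `except AttributeError` does not match TypeError; skipped.
4. Outer `except TypeError` matches → val = 52.
Result: 52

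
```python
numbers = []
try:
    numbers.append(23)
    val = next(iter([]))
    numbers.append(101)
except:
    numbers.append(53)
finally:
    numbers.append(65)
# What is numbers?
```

Step-by-step execution trace:
1. try: `numbers.append(23)` → numbers = [23].
2. `val = next(iter([]))` raises StopIteration; `numbers.append(101)` is not reached.
3. bare `except` matches → `numbers.append(53)` → numbers = [23, 53].
4. finally always runs: `numbers.append(65)` → numbers = [23, 53, 65].
Result: [23, 53, 65]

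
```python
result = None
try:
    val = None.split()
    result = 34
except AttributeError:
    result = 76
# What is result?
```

Step-by-step execution trace:
1. `val = None.split()` raises AttributeError.
2. `result = 34` is not reached.
3. `except AttributeError` matches → result = 76.
Result: 76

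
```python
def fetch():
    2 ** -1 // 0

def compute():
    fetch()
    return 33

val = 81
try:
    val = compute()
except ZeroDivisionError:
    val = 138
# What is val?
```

Step-by-step execution trace:
1. val starts at 81.
2. try: `compute()` calls `fetch()`.
3. `fetch()` evaluates `2 ** -1 // 0`, which raises ZeroDivisionError; it propagates through compute (uncaught).
4. `return 33` in compute is not reached; the assignment to val does not complete.
5. `except ZeroDivisionError` matches → val = 138.
Result: 138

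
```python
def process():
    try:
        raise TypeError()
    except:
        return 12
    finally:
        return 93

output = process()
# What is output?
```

Step-by-step execution trace:
1. `process()` enters try: `raise TypeError()` raises TypeError.
2. bare `except` matches → `return 12` sets pending return value 12.
3. Before returning, `finally: return 93` runs and overrides the pending return.
4. process() returns 93 → output = 93.
Result: 93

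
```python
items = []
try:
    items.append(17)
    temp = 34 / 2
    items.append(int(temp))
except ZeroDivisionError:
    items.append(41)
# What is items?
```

Step-by-step execution trace:
1. try: `items.append(17)` → items = [17].
2. `temp = 34 / 2` → temp = 17.0. No exception raised.
3. `items.append(int(temp))` → items = [17, 17].
4. `except ZeroDivisionError` is skipped (no exception was raised).
Result: [17, 17]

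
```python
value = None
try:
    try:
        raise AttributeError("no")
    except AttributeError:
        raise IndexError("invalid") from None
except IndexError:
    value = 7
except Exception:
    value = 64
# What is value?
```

Step-by-step execution trace:
1. Inner try raises AttributeError; inner `except AttributeError` catches it.
2. `raise IndexError(...) from None` raises IndexError (from None suppresses __context__, but the active exception is still IndexError).
3. Outer `except IndexError` matches → value = 7.
4. `except Exception` is not reached.
Result: 7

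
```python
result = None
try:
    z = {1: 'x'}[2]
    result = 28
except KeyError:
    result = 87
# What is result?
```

Step-by-step execution trace:
1. `z = {1: 'x'}[2]` raises KeyError.
2. `result = 28` is not reached.
3. `except KeyError` matches → result = 87.
Result: 87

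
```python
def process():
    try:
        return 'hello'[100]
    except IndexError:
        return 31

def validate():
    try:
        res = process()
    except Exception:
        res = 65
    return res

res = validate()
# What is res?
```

Step-by-step execution trace:
1. `validate()` calls `process()`.
2. In process: `'hello'[100]` raises IndexError; `except IndexError` catches it → returns 31.
3. In validate: `res = process()` → res = 31. No exception reaches validate.
4. `except Exception` is skipped; validate returns 31.
5. res = 31.
Result: 31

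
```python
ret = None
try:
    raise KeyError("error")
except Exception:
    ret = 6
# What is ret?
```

Step-by-step execution trace:
1. `raise KeyError(...)` raises KeyError.
2. `except Exception` matches (KeyError is a subclass of Exception) → ret = 6.
Result: 6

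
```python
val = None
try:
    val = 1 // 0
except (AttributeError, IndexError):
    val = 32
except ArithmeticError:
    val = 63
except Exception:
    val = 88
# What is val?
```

Step-by-step execution trace:
1. `val = 1 // 0` raises ZeroDivisionError.
2. `except (AttributeError, IndexError)` does not match ZeroDivisionError; skipped.
3. `except ArithmeticError` matches (ZeroDivisionError is a subclass of ArithmeticError) → val = 63.
4. `except Exception` is not reached.
Result: 63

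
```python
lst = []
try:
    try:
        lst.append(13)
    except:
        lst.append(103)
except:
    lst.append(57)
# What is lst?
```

Step-by-step execution trace:
1. Inner try: `lst.append(13)` → lst = [13]. No exception raised.
2. Inner `except` is skipped.
3. Inner try completes normally; outer `except` is skipped.
Result: [13]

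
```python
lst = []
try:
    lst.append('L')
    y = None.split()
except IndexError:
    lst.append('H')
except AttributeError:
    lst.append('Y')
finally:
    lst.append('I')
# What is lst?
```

Step-by-step execution trace:
1. try: `lst.append('L')` → lst = ['L'].
2. `y = None.split()` raises AttributeError.
3. `except IndexError` does not match AttributeError; skipped.
4. `except AttributeError` matches → `lst.append('Y')` → lst = ['L', 'Y'].
5. finally always runs: `lst.append('I')` → lst = ['L', 'Y', 'I'].
Result: ['L', 'Y', 'I']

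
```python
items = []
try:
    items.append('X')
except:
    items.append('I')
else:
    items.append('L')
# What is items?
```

Step-by-step execution trace:
1. try: `items.append('X')` → items = ['X']. No exception raised.
2. `except` is skipped.
3. `else` runs (try completed without exception): `items.append('L')` → items = ['X', 'L'].
Result: ['X', 'L']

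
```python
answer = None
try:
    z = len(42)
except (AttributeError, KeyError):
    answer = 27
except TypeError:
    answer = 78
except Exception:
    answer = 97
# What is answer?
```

Step-by-step execution trace:
1. `z = len(42)` raises TypeError.
2. `except (AttributeError, KeyError)` does not match TypeError; skipped.
3. `except TypeError` matches (exact type match) → answer = 78.
4. `except Exception` is not reached.
Result: 78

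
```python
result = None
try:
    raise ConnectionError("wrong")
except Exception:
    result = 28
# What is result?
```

Step-by-step execution trace:
1. `raise ConnectionError(...)` raises ConnectionError.
2. `except Exception` matches (ConnectionError is a subclass of Exception) → result = 28.
Result: 28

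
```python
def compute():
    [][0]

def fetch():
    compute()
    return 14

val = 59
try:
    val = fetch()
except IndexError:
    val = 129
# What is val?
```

Step-by-step execution trace:
1. val starts at 59.
2. try: `fetch()` calls `compute()`.
3. `compute()` evaluates `[][0]`, which raises IndexError; it propagates through fetch (uncaught).
4. `return 14` in fetch is not reached; the assignment to val does not complete.
5. `except IndexError` matches → val = 129.
Result: 129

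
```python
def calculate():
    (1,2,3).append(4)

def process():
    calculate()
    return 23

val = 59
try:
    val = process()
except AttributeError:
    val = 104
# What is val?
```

Step-by-step execution trace:
1. val starts at 59.
2. try: `process()` calls `calculate()`.
3. `calculate()` evaluates `(1,2,3).append(4)`, which raises AttributeError; it propagates through process (uncaught).
4. `return 23` in process is not reached; the assignment to val does not complete.
5. `except AttributeError` matches → val = 104.
Result: 104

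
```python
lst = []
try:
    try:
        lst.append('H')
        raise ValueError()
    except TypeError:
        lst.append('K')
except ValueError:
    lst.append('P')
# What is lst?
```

Step-by-step execution trace:
1. Inner try: `lst.append('H')` → lst = ['H'].
2. `raise ValueError()` raises ValueError.
3. Inner `except TypeError` does not match ValueError; exception propagates to outer try.
4. Outer `except ValueError` matches → `lst.append('P')` → lst = ['H', 'P'].
Result: ['H', 'P']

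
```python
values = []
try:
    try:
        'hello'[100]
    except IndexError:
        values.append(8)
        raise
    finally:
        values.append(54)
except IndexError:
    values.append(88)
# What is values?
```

Step-by-step execution trace:
1. Inner try: `'hello'[100]` raises IndexError.
2. Inner `except IndexError` matches → `values.append(8)` → values = [8].
3. bare `raise` re-raises IndexError.
4. Inner `finally` runs during unwinding: `values.append(54)` → values = [8, 54].
5. Outer `except IndexError` matches → `values.append(88)` → values = [8, 54, 88].
Result: [8, 54, 88]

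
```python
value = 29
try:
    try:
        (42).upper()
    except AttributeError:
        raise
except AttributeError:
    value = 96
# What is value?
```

Step-by-step execution trace:
1. Inner try: `(42).upper()` raises AttributeError.
2. Inner `except AttributeError` matches; bare `raise` re-raises the same AttributeError.
3. Outer `except AttributeError` matches → value = 96.
Result: 96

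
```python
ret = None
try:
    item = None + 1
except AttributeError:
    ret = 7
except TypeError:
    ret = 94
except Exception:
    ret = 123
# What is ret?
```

Step-by-step execution trace:
1. `item = None + 1` raises TypeError.
2. `except AttributeError` does not match TypeError; skipped.
3. `except TypeError` matches → ret = 94.
4. Remaining except clauses are skipped.
Result: 94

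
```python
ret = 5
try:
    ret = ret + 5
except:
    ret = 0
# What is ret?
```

Step-by-step execution trace:
1. ret starts at 5.
2. try: `ret = ret + 5` → ret = 10. No exception raised.
3. `except` is skipped.
Result: 10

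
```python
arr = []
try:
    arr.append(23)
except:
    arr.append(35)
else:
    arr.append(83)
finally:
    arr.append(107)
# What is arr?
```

Step-by-step execution trace:
1. try: `arr.append(23)` → arr = [23]. No exception raised.
2. `except` is skipped.
3. `else` runs: `arr.append(83)` → arr = [23, 83].
4. `finally` always runs: `arr.append(107)` → arr = [23, 83, 107].
Result: [23, 83, 107]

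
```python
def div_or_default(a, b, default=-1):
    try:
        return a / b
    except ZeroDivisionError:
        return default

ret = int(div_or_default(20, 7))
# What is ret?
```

Step-by-step execution trace:
1. `div_or_default(20, 7)` enters try: `return 20 / 7` → returns 2.857142857142857. No exception raised.
2. `except ZeroDivisionError` is skipped.
3. `int(2.857142857142857)` → 2 → ret = 2.
Result: 2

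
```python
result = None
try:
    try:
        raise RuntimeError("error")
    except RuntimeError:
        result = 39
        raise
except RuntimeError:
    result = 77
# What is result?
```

Step-by-step execution trace:
1. Inner try: `raise RuntimeError("error")` raises RuntimeError.
2. Inner `except RuntimeError` matches → result = 39.
3. bare `raise` re-raises the same RuntimeError.
4. Outer `except RuntimeError` matches → result = 77.
Result: 77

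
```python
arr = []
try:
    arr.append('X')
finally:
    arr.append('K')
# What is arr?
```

Step-by-step execution trace:
1. try: `arr.append('X')` → arr = ['X'].
2. The try body completes without raising.
3. finally always runs: `arr.append('K')` → arr = ['X', 'K'].
Result: ['X', 'K']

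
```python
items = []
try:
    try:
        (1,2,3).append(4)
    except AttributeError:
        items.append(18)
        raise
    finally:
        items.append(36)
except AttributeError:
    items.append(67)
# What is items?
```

Step-by-step execution trace:
1. Inner try: `(1,2,3).append(4)` raises AttributeError.
2. Inner `except AttributeError` matches → `items.append(18)` → items = [18].
3. bare `raise` re-raises AttributeError.
4. Inner `finally` runs during unwinding: `items.append(36)` → items = [18, 36].
5. Outer `except AttributeError` matches → `items.append(67)` → items = [18, 36, 67].
Result: [18, 36, 67]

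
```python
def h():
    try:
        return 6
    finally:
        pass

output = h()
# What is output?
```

Step-by-step execution trace:
1. `h()` enters try: `return 6` sets pending return value 6.
2. Before returning, `finally: pass` runs (no effect).
3. h() returns 6 → output = 6.
Result: 6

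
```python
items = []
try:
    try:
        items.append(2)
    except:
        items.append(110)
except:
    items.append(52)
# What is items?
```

Step-by-step execution trace:
1. Inner try: `items.append(2)` → items = [2]. No exception raised.
2. Inner `except` is skipped.
3. Inner try completes normally; outer `except` is skipped.
Result: [2]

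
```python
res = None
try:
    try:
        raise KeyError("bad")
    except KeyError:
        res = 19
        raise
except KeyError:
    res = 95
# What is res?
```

Step-by-step execution trace:
1. Inner try: `raise KeyError("bad")` raises KeyError.
2. Inner `except KeyError` matches → res = 19.
3. bare `raise` re-raises the same KeyError.
4. Outer `except KeyError` matches → res = 95.
Result: 95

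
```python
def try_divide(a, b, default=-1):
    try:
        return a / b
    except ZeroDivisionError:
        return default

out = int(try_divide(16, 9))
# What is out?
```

Step-by-step execution trace:
1. `try_divide(16, 9)` enters try: `return 16 / 9` → returns 1.7777777777777777. No exception raised.
2. `except ZeroDivisionError` is skipped.
3. `int(1.7777777777777777)` → 1 → out = 1.
Result: 1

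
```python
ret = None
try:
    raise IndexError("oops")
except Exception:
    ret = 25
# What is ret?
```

Step-by-step execution trace:
1. `raise IndexError(...)` raises IndexError.
2. `except Exception` matches (IndexError is a subclass of Exception) → ret = 25.
Result: 25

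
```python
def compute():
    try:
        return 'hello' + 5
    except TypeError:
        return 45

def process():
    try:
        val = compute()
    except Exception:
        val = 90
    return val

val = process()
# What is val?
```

Step-by-step execution trace:
1. `process()` calls `compute()`.
2. In compute: `'hello' + 5` raises TypeError; `except TypeError` catches it → returns 45.
3. In process: `val = compute()` → val = 45. No exception reaches process.
4. `except Exception` is skipped; process returns 45.
5. val = 45.
Result: 45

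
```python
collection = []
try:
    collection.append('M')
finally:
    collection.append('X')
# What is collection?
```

Step-by-step execution trace:
1. try: `collection.append('M')` → collection = ['M'].
2. The try body completes without raising.
3. finally always runs: `collection.append('X')` → collection = ['M', 'X'].
Result: ['M', 'X']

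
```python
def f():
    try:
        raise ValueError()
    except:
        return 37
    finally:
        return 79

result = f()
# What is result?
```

Step-by-step execution trace:
1. `f()` enters try: `raise ValueError()` raises ValueError.
2. bare `except` matches → `return 37` sets pending return value 37.
3. Before returning, `finally: return 79` runs and overrides the pending return.
4. f() returns 79 → result = 79.
Result: 79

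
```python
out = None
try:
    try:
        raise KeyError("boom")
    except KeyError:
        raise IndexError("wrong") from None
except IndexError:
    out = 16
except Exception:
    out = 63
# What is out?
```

Step-by-step execution trace:
1. Inner try raises KeyError; inner `except KeyError` catches it.
2. `raise IndexError(...) from None` raises IndexError (from None suppresses __context__, but the active exception is still IndexError).
3. Outer `except IndexError` matches → out = 16.
4. `except Exception` is not reached.
Result: 16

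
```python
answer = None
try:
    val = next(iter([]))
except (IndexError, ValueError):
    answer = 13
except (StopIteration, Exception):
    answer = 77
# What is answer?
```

Step-by-step execution trace:
1. `val = next(iter([]))` raises StopIteration.
2. `except (IndexError, ValueError)` does not match StopIteration; skipped.
3. `except (StopIteration, Exception)` matches (StopIteration is in the tuple) → answer = 77.
Result: 77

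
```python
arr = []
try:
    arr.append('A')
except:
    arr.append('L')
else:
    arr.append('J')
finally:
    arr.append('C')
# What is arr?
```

Step-by-step execution trace:
1. try: `arr.append('A')` → arr = ['A']. No exception raised.
2. `except` is skipped.
3. `else` runs: `arr.append('J')` → arr = ['A', 'J'].
4. `finally` always runs: `arr.append('C')` → arr = ['A', 'J', 'C'].
Result: ['A', 'J', 'C']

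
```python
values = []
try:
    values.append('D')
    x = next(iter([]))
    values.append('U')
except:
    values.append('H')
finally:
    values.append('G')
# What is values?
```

Step-by-step execution trace:
1. try: `values.append('D')` → values = ['D'].
2. `x = next(iter([]))` raises StopIteration; `values.append('U')` is not reached.
3. bare `except` matches → `values.append('H')` → values = ['D', 'H'].
4. finally always runs: `values.append('G')` → values = ['D', 'H', 'G'].
Result: ['D', 'H', 'G']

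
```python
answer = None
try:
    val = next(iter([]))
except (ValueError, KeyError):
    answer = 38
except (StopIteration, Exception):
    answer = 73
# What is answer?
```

Step-by-step execution trace:
1. `val = next(iter([]))` raises StopIteration.
2. `except (ValueError, KeyError)` does not match StopIteration; skipped.
3. `except (StopIteration, Exception)` matches (StopIteration is in the tuple) → answer = 73.
Result: 73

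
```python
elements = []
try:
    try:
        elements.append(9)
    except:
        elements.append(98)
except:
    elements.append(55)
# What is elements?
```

Step-by-step execution trace:
1. Inner try: `elements.append(9)` → elements = [9]. No exception raised.
2. Inner `except` is skipped.
3. Inner try completes normally; outer `except` is skipped.
Result: [9]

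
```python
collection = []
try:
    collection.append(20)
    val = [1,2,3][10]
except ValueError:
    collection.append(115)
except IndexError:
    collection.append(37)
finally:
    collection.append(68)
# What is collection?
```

Step-by-step execution trace:
1. try: `collection.append(20)` → collection = [20].
2. `val = [1,2,3][10]` raises IndexError.
3. `except ValueError` does not match IndexError; skipped.
4. `except IndexError` matches → `collection.append(37)` → collection = [20, 37].
5. finally always runs: `collection.append(68)` → collection = [20, 37, 68].
Result: [20, 37, 68]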